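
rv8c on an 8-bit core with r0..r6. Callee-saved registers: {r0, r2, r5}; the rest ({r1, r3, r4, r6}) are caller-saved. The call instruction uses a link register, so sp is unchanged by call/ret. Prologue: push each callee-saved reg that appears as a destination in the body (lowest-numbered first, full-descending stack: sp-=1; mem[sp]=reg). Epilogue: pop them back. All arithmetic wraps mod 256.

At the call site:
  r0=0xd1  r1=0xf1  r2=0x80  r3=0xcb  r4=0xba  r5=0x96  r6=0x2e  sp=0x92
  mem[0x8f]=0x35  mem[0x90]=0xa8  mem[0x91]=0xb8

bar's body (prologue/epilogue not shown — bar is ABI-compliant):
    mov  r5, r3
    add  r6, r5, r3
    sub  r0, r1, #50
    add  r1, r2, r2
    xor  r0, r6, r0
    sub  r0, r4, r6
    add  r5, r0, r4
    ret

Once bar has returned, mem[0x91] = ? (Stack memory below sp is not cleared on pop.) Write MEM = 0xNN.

MEM = 0xd1

prologue: push r0 → mem[0x91]=0xd1, sp=0x91
prologue: push r5 → mem[0x90]=0x96, sp=0x90
body[0] mov  r5, r3 → r5=0xcb
body[1] add  r6, r5, r3 → r6=0x96
body[2] sub  r0, r1, #50 → r0=0xbf
body[3] add  r1, r2, r2 → r1=0x00
body[4] xor  r0, r6, r0 → r0=0x29
body[5] sub  r0, r4, r6 → r0=0x24
body[6] add  r5, r0, r4 → r5=0xde
epilogue: pop r5=0x96, sp=0x91
epilogue: pop r0=0xd1, sp=0x92
prologue pushed ['r0', 'r5'] at ['0x91', '0x90']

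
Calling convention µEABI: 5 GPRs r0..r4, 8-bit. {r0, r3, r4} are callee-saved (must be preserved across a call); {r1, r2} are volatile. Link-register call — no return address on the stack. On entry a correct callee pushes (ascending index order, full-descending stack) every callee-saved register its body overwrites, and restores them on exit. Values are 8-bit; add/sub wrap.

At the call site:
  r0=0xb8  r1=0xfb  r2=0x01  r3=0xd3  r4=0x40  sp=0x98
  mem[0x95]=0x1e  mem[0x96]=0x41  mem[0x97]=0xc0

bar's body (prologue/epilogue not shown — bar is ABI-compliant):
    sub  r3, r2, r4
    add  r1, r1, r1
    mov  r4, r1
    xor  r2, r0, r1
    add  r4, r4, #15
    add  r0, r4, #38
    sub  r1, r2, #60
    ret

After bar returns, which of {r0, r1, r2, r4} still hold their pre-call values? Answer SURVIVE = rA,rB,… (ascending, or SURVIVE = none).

prologue: push r0 → mem[0x97]=0xb8, sp=0x97
prologue: push r3 → mem[0x96]=0xd3, sp=0x96
prologue: push r4 → mem[0x95]=0x40, sp=0x95
body[0] sub  r3, r2, r4 → r3=0xc1
body[1] add  r1, r1, r1 → r1=0xf6
body[2] mov  r4, r1 → r4=0xf6
body[3] xor  r2, r0, r1 → r2=0x4e
body[4] add  r4, r4, #15 → r4=0x05
body[5] add  r0, r4, #38 → r0=0x2b
body[6] sub  r1, r2, #60 → r1=0x12
epilogue: pop r4=0x40, sp=0x96
epilogue: pop r3=0xd3, sp=0x97
epilogue: pop r0=0xb8, sp=0x98
r0: callee-saved, written=True
r1: caller-saved, written=True
r2: caller-saved, written=True
r4: callee-saved, written=True

SURVIVE = r0,r4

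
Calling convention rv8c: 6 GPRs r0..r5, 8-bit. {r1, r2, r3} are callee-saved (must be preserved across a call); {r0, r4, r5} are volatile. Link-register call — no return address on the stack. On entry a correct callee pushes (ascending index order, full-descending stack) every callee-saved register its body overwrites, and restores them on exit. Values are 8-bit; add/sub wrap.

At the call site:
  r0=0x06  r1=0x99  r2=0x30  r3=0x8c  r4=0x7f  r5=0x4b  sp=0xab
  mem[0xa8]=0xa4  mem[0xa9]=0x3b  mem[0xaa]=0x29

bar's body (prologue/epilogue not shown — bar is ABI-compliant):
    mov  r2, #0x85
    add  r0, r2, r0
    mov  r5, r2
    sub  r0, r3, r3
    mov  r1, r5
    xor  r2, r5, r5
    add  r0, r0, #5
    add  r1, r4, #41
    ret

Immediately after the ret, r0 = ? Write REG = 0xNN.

REG = 0x05

prologue: push r1 -> mem[0xaa]=0x99, sp=0xaa
prologue: push r2 -> mem[0xa9]=0x30, sp=0xa9
body[0] mov  r2, #0x85 -> r2=0x85
body[1] add  r0, r2, r0 -> r0=0x8b
body[2] mov  r5, r2 -> r5=0x85
body[3] sub  r0, r3, r3 -> r0=0x00
body[4] mov  r1, r5 -> r1=0x85
body[5] xor  r2, r5, r5 -> r2=0x00
body[6] add  r0, r0, #5 -> r0=0x05
body[7] add  r1, r4, #41 -> r1=0xa8
epilogue: pop r2=0x30, sp=0xaa
epilogue: pop r1=0x99, sp=0xab
r0 is caller-saved -> body value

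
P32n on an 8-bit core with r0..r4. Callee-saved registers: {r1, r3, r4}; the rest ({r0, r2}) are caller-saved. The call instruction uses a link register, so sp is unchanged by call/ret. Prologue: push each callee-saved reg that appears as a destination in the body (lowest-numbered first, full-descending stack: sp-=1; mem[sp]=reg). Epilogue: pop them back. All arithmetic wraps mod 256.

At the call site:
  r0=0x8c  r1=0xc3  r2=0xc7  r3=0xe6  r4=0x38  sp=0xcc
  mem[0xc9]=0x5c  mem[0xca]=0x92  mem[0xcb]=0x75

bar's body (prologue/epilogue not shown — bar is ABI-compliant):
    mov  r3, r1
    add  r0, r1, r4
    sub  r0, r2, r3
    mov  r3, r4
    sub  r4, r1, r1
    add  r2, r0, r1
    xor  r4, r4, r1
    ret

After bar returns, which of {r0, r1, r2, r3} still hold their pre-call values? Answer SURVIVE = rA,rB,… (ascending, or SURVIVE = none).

prologue: push r3 -> mem[0xcb]=0xe6, sp=0xcb
prologue: push r4 -> mem[0xca]=0x38, sp=0xca
body[0] mov  r3, r1 -> r3=0xc3
body[1] add  r0, r1, r4 -> r0=0xfb
body[2] sub  r0, r2, r3 -> r0=0x04
body[3] mov  r3, r4 -> r3=0x38
body[4] sub  r4, r1, r1 -> r4=0x00
body[5] add  r2, r0, r1 -> r2=0xc7
body[6] xor  r4, r4, r1 -> r4=0xc3
epilogue: pop r4=0x38, sp=0xcb
epilogue: pop r3=0xe6, sp=0xcc
r0: caller-saved, written=True
r1: callee-saved, written=False
r2: caller-saved, written=True
r3: callee-saved, written=True

SURVIVE = r1,r2,r3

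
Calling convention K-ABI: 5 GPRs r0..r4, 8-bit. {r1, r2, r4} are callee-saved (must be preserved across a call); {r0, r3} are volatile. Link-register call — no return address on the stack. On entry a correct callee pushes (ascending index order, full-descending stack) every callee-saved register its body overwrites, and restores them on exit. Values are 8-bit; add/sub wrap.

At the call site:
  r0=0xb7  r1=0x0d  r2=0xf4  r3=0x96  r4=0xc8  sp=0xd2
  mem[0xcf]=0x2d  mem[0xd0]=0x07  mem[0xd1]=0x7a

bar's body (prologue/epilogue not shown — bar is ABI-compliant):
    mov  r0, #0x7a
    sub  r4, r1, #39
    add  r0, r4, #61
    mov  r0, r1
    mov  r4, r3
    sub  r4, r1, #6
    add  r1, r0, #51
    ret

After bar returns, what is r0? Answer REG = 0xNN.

prologue: push r1 → mem[0xd1]=0x0d, sp=0xd1
prologue: push r4 → mem[0xd0]=0xc8, sp=0xd0
body[0] mov  r0, #0x7a → r0=0x7a
body[1] sub  r4, r1, #39 → r4=0xe6
body[2] add  r0, r4, #61 → r0=0x23
body[3] mov  r0, r1 → r0=0x0d
body[4] mov  r4, r3 → r4=0x96
body[5] sub  r4, r1, #6 → r4=0x07
body[6] add  r1, r0, #51 → r1=0x40
epilogue: pop r4=0xc8, sp=0xd1
epilogue: pop r1=0x0d, sp=0xd2
r0 is caller-saved → body value

REG = 0x0d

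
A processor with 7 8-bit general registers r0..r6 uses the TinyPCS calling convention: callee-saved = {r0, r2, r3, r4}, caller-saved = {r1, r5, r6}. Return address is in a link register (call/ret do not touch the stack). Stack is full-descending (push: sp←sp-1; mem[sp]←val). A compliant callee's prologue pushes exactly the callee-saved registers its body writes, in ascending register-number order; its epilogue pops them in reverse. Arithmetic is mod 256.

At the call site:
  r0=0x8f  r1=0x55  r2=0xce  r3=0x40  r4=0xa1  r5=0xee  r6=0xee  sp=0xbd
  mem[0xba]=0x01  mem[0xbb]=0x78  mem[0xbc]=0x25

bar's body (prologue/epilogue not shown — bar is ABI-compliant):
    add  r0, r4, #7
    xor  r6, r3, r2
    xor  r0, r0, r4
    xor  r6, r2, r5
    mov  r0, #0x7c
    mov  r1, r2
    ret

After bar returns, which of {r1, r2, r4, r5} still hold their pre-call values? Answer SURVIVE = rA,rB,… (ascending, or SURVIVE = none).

SURVIVE = r2,r4,r5

prologue: push r0 → mem[0xbc]=0x8f, sp=0xbc
body[0] add  r0, r4, #7 → r0=0xa8
body[1] xor  r6, r3, r2 → r6=0x8e
body[2] xor  r0, r0, r4 → r0=0x09
body[3] xor  r6, r2, r5 → r6=0x20
body[4] mov  r0, #0x7c → r0=0x7c
body[5] mov  r1, r2 → r1=0xce
epilogue: pop r0=0x8f, sp=0xbd
r1: caller-saved, written=True
r2: callee-saved, written=False
r4: callee-saved, written=False
r5: caller-saved, written=False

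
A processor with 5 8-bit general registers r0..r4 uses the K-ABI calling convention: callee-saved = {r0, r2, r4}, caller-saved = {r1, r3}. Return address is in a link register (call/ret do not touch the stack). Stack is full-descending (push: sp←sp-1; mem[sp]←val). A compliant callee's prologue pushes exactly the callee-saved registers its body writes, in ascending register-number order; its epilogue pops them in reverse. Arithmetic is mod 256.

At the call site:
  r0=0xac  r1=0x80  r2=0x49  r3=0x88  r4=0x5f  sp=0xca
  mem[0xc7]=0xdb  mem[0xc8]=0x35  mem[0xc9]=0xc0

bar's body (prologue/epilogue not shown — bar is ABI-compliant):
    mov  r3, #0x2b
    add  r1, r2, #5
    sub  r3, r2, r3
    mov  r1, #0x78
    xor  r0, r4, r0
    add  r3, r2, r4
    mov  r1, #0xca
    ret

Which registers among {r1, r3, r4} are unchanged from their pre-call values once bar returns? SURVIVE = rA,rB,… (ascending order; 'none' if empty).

SURVIVE = r4

prologue: push r0 → mem[0xc9]=0xac, sp=0xc9
body[0] mov  r3, #0x2b → r3=0x2b
body[1] add  r1, r2, #5 → r1=0x4e
body[2] sub  r3, r2, r3 → r3=0x1e
body[3] mov  r1, #0x78 → r1=0x78
body[4] xor  r0, r4, r0 → r0=0xf3
body[5] add  r3, r2, r4 → r3=0xa8
body[6] mov  r1, #0xca → r1=0xca
epilogue: pop r0=0xac, sp=0xca
r1: caller-saved, written=True
r3: caller-saved, written=True
r4: callee-saved, written=False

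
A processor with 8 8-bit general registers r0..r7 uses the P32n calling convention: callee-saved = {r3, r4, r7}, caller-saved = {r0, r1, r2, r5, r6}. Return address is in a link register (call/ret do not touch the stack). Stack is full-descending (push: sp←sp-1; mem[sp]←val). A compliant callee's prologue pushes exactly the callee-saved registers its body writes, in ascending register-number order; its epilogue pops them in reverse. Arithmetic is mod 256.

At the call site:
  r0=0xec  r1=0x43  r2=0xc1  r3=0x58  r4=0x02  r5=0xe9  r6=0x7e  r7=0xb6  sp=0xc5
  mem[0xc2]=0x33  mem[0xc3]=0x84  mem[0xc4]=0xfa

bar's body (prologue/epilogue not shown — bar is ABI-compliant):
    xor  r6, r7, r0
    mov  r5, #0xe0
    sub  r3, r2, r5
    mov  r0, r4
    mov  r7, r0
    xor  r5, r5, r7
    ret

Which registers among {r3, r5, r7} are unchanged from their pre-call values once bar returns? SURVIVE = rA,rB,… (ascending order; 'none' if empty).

SURVIVE = r3,r7

prologue: push r3 -> mem[0xc4]=0x58, sp=0xc4
prologue: push r7 -> mem[0xc3]=0xb6, sp=0xc3
body[0] xor  r6, r7, r0 -> r6=0x5a
body[1] mov  r5, #0xe0 -> r5=0xe0
body[2] sub  r3, r2, r5 -> r3=0xe1
body[3] mov  r0, r4 -> r0=0x02
body[4] mov  r7, r0 -> r7=0x02
body[5] xor  r5, r5, r7 -> r5=0xe2
epilogue: pop r7=0xb6, sp=0xc4
epilogue: pop r3=0x58, sp=0xc5
r3: callee-saved, written=True
r5: caller-saved, written=True
r7: callee-saved, written=True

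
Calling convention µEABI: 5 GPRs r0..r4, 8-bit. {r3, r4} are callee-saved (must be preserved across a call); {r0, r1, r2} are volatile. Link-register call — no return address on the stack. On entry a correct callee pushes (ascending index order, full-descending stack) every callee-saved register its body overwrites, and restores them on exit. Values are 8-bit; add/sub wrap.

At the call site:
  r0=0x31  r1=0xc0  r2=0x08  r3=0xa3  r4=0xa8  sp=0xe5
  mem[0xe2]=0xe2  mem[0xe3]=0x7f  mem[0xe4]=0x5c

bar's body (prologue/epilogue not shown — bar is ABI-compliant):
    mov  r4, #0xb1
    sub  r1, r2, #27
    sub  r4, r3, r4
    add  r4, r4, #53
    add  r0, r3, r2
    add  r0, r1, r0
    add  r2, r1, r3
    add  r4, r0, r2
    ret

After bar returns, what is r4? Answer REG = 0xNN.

prologue: push r4 -> mem[0xe4]=0xa8, sp=0xe4
body[0] mov  r4, #0xb1 -> r4=0xb1
body[1] sub  r1, r2, #27 -> r1=0xed
body[2] sub  r4, r3, r4 -> r4=0xf2
body[3] add  r4, r4, #53 -> r4=0x27
body[4] add  r0, r3, r2 -> r0=0xab
body[5] add  r0, r1, r0 -> r0=0x98
body[6] add  r2, r1, r3 -> r2=0x90
body[7] add  r4, r0, r2 -> r4=0x28
epilogue: pop r4=0xa8, sp=0xe5
r4 is callee-saved -> restored

REG = 0xa8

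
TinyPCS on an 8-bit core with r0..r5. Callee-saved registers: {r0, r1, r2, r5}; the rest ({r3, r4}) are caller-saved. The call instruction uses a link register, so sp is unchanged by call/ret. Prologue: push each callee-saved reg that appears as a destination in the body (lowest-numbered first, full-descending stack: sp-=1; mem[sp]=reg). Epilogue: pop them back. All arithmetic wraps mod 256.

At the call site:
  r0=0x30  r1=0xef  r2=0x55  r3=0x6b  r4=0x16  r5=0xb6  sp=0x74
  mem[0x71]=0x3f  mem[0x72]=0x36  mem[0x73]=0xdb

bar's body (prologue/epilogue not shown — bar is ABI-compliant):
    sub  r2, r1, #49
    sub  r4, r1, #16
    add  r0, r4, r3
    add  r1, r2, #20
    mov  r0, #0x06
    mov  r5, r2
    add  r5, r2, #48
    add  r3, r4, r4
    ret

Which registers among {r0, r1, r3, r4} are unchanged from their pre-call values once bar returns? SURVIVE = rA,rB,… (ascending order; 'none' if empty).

prologue: push r0 -> mem[0x73]=0x30, sp=0x73
prologue: push r1 -> mem[0x72]=0xef, sp=0x72
prologue: push r2 -> mem[0x71]=0x55, sp=0x71
prologue: push r5 -> mem[0x70]=0xb6, sp=0x70
body[0] sub  r2, r1, #49 -> r2=0xbe
body[1] sub  r4, r1, #16 -> r4=0xdf
body[2] add  r0, r4, r3 -> r0=0x4a
body[3] add  r1, r2, #20 -> r1=0xd2
body[4] mov  r0, #0x06 -> r0=0x06
body[5] mov  r5, r2 -> r5=0xbe
body[6] add  r5, r2, #48 -> r5=0xee
body[7] add  r3, r4, r4 -> r3=0xbe
epilogue: pop r5=0xb6, sp=0x71
epilogue: pop r2=0x55, sp=0x72
epilogue: pop r1=0xef, sp=0x73
epilogue: pop r0=0x30, sp=0x74
r0: callee-saved, written=True
r1: callee-saved, written=True
r3: caller-saved, written=True
r4: caller-saved, written=True

SURVIVE = r0,r1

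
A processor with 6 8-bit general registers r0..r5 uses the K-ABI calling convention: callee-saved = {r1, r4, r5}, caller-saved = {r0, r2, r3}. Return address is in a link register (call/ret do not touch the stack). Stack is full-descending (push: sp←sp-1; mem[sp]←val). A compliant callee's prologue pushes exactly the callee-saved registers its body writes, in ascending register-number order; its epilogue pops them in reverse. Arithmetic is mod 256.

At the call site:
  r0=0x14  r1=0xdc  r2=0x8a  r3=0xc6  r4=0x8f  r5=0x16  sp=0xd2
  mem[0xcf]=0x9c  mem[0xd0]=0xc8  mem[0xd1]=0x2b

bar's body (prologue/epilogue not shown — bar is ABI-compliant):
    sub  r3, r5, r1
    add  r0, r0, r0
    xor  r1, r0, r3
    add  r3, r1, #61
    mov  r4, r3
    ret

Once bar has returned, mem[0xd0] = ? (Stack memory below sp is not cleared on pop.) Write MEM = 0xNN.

prologue: push r1 -> mem[0xd1]=0xdc, sp=0xd1
prologue: push r4 -> mem[0xd0]=0x8f, sp=0xd0
body[0] sub  r3, r5, r1 -> r3=0x3a
body[1] add  r0, r0, r0 -> r0=0x28
body[2] xor  r1, r0, r3 -> r1=0x12
body[3] add  r3, r1, #61 -> r3=0x4f
body[4] mov  r4, r3 -> r4=0x4f
epilogue: pop r4=0x8f, sp=0xd1
epilogue: pop r1=0xdc, sp=0xd2
prologue pushed ['r1', 'r4'] at ['0xd1', '0xd0']

MEM = 0x8f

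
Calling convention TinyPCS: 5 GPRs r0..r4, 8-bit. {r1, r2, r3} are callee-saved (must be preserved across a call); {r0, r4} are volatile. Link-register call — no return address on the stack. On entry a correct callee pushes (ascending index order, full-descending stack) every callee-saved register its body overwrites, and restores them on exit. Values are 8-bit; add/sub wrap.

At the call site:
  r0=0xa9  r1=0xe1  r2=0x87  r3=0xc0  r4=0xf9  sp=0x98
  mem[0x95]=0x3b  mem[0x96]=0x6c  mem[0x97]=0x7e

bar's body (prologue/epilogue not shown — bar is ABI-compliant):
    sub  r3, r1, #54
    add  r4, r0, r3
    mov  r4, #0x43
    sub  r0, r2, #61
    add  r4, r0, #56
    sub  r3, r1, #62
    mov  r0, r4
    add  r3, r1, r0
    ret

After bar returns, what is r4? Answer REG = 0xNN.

REG = 0x82

prologue: push r3 → mem[0x97]=0xc0, sp=0x97
body[0] sub  r3, r1, #54 → r3=0xab
body[1] add  r4, r0, r3 → r4=0x54
body[2] mov  r4, #0x43 → r4=0x43
body[3] sub  r0, r2, #61 → r0=0x4a
body[4] add  r4, r0, #56 → r4=0x82
body[5] sub  r3, r1, #62 → r3=0xa3
body[6] mov  r0, r4 → r0=0x82
body[7] add  r3, r1, r0 → r3=0x63
epilogue: pop r3=0xc0, sp=0x98
r4 is caller-saved → body value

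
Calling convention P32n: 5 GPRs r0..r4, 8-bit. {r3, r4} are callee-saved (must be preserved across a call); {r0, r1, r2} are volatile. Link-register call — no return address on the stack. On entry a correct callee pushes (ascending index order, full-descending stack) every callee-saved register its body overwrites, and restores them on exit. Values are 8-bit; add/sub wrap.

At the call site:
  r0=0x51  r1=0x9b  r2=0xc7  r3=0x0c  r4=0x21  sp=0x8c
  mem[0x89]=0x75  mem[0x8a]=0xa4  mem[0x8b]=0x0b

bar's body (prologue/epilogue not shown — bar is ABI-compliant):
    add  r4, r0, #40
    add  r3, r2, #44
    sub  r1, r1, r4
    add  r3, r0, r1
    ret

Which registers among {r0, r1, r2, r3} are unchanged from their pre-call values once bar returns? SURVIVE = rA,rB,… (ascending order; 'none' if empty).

prologue: push r3 → mem[0x8b]=0x0c, sp=0x8b
prologue: push r4 → mem[0x8a]=0x21, sp=0x8a
body[0] add  r4, r0, #40 → r4=0x79
body[1] add  r3, r2, #44 → r3=0xf3
body[2] sub  r1, r1, r4 → r1=0x22
body[3] add  r3, r0, r1 → r3=0x73
epilogue: pop r4=0x21, sp=0x8b
epilogue: pop r3=0x0c, sp=0x8c
r0: caller-saved, written=False
r1: caller-saved, written=True
r2: caller-saved, written=False
r3: callee-saved, written=True

SURVIVE = r0,r2,r3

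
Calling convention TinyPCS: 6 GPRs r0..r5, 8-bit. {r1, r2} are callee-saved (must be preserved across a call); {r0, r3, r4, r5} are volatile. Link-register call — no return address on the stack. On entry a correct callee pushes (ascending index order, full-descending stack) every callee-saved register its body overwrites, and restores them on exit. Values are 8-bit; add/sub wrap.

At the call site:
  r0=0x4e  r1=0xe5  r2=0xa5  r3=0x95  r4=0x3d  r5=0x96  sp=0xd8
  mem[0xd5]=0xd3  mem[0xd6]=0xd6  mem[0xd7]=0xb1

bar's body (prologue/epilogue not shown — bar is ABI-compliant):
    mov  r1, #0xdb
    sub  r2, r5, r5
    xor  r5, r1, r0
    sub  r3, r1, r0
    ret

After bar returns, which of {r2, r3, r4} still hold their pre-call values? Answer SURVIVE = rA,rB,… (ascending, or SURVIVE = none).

prologue: push r1 → mem[0xd7]=0xe5, sp=0xd7
prologue: push r2 → mem[0xd6]=0xa5, sp=0xd6
body[0] mov  r1, #0xdb → r1=0xdb
body[1] sub  r2, r5, r5 → r2=0x00
body[2] xor  r5, r1, r0 → r5=0x95
body[3] sub  r3, r1, r0 → r3=0x8d
epilogue: pop r2=0xa5, sp=0xd7
epilogue: pop r1=0xe5, sp=0xd8
r2: callee-saved, written=True
r3: caller-saved, written=True
r4: caller-saved, written=False

SURVIVE = r2,r4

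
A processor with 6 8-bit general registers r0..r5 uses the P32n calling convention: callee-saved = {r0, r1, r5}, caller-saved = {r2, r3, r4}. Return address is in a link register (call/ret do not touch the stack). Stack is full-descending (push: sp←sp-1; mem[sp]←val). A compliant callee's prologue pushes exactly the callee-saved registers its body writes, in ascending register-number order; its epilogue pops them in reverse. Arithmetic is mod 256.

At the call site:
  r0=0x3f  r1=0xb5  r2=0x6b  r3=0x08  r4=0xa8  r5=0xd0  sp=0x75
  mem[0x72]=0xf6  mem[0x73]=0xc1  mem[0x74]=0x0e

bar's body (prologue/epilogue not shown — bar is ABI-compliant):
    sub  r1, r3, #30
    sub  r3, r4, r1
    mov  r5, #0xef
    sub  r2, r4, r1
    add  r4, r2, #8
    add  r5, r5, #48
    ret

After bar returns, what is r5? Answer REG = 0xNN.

prologue: push r1 -> mem[0x74]=0xb5, sp=0x74
prologue: push r5 -> mem[0x73]=0xd0, sp=0x73
body[0] sub  r1, r3, #30 -> r1=0xea
body[1] sub  r3, r4, r1 -> r3=0xbe
body[2] mov  r5, #0xef -> r5=0xef
body[3] sub  r2, r4, r1 -> r2=0xbe
body[4] add  r4, r2, #8 -> r4=0xc6
body[5] add  r5, r5, #48 -> r5=0x1f
epilogue: pop r5=0xd0, sp=0x74
epilogue: pop r1=0xb5, sp=0x75
r5 is callee-saved -> restored

REG = 0xd0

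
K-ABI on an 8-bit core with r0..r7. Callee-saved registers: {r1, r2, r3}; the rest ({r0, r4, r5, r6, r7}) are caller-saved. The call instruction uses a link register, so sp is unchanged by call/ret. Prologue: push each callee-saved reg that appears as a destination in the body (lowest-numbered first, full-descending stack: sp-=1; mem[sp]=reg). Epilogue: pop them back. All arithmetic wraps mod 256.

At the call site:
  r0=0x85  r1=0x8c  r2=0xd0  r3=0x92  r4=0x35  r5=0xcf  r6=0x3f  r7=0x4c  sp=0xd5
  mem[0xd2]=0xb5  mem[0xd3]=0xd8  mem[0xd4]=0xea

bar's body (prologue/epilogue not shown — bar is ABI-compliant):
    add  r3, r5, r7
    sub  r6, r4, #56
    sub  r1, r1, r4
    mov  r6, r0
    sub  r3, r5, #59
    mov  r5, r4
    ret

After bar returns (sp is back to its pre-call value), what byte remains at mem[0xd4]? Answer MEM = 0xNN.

MEM = 0x8c

prologue: push r1 → mem[0xd4]=0x8c, sp=0xd4
prologue: push r3 → mem[0xd3]=0x92, sp=0xd3
body[0] add  r3, r5, r7 → r3=0x1b
body[1] sub  r6, r4, #56 → r6=0xfd
body[2] sub  r1, r1, r4 → r1=0x57
body[3] mov  r6, r0 → r6=0x85
body[4] sub  r3, r5, #59 → r3=0x94
body[5] mov  r5, r4 → r5=0x35
epilogue: pop r3=0x92, sp=0xd4
epilogue: pop r1=0x8c, sp=0xd5
prologue pushed ['r1', 'r3'] at ['0xd4', '0xd3']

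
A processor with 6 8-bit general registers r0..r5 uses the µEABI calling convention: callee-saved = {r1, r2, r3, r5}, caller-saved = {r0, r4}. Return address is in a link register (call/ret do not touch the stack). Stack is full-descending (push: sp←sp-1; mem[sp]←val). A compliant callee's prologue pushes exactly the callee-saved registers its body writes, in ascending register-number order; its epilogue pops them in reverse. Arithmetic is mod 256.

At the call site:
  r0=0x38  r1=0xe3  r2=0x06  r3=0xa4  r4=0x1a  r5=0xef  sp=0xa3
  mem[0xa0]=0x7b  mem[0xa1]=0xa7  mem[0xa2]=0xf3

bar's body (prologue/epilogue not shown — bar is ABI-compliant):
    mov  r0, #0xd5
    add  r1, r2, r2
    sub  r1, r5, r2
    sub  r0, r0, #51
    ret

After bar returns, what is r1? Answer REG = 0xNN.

REG = 0xe3

prologue: push r1 → mem[0xa2]=0xe3, sp=0xa2
body[0] mov  r0, #0xd5 → r0=0xd5
body[1] add  r1, r2, r2 → r1=0x0c
body[2] sub  r1, r5, r2 → r1=0xe9
body[3] sub  r0, r0, #51 → r0=0xa2
epilogue: pop r1=0xe3, sp=0xa3
r1 is callee-saved → restored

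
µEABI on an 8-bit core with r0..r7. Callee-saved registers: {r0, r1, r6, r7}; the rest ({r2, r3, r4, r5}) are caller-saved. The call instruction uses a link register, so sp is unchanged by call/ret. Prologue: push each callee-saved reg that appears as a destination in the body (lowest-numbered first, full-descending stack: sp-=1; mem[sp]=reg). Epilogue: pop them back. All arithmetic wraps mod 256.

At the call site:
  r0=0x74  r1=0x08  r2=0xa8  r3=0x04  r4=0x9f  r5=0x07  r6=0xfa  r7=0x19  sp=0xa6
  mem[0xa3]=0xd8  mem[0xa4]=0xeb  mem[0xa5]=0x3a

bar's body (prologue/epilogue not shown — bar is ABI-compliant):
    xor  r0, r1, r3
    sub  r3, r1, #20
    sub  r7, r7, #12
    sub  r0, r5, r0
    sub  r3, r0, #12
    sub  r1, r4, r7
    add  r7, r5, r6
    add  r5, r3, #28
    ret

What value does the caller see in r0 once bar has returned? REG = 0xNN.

prologue: push r0 -> mem[0xa5]=0x74, sp=0xa5
prologue: push r1 -> mem[0xa4]=0x08, sp=0xa4
prologue: push r7 -> mem[0xa3]=0x19, sp=0xa3
body[0] xor  r0, r1, r3 -> r0=0x0c
body[1] sub  r3, r1, #20 -> r3=0xf4
body[2] sub  r7, r7, #12 -> r7=0x0d
body[3] sub  r0, r5, r0 -> r0=0xfb
body[4] sub  r3, r0, #12 -> r3=0xef
body[5] sub  r1, r4, r7 -> r1=0x92
body[6] add  r7, r5, r6 -> r7=0x01
body[7] add  r5, r3, #28 -> r5=0x0b
epilogue: pop r7=0x19, sp=0xa4
epilogue: pop r1=0x08, sp=0xa5
epilogue: pop r0=0x74, sp=0xa6
r0 is callee-saved -> restored

REG = 0x74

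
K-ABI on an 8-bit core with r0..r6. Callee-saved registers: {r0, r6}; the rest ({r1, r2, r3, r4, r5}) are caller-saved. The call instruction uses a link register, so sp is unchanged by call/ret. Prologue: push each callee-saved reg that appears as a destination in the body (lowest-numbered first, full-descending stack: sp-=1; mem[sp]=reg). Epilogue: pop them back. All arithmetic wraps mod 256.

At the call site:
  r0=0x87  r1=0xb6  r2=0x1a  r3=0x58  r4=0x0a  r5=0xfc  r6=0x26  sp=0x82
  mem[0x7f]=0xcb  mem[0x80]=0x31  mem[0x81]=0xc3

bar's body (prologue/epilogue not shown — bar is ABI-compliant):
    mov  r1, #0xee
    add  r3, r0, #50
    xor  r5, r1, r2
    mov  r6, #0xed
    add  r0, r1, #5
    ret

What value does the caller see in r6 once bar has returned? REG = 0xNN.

REG = 0x26

prologue: push r0 → mem[0x81]=0x87, sp=0x81
prologue: push r6 → mem[0x80]=0x26, sp=0x80
body[0] mov  r1, #0xee → r1=0xee
body[1] add  r3, r0, #50 → r3=0xb9
body[2] xor  r5, r1, r2 → r5=0xf4
body[3] mov  r6, #0xed → r6=0xed
body[4] add  r0, r1, #5 → r0=0xf3
epilogue: pop r6=0x26, sp=0x81
epilogue: pop r0=0x87, sp=0x82
r6 is callee-saved → restored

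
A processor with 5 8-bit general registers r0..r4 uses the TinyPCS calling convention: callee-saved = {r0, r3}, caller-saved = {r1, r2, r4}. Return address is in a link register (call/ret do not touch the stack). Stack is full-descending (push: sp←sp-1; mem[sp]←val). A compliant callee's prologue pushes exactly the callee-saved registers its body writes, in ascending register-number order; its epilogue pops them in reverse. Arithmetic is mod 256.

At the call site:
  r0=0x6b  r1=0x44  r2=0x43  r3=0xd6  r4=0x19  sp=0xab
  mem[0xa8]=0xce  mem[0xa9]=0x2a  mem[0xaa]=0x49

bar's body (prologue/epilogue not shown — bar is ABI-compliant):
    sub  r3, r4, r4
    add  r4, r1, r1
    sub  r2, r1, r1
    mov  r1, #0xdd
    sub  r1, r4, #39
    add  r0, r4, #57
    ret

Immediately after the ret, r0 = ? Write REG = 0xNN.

prologue: push r0 → mem[0xaa]=0x6b, sp=0xaa
prologue: push r3 → mem[0xa9]=0xd6, sp=0xa9
body[0] sub  r3, r4, r4 → r3=0x00
body[1] add  r4, r1, r1 → r4=0x88
body[2] sub  r2, r1, r1 → r2=0x00
body[3] mov  r1, #0xdd → r1=0xdd
body[4] sub  r1, r4, #39 → r1=0x61
body[5] add  r0, r4, #57 → r0=0xc1
epilogue: pop r3=0xd6, sp=0xaa
epilogue: pop r0=0x6b, sp=0xab
r0 is callee-saved → restored

REG = 0x6b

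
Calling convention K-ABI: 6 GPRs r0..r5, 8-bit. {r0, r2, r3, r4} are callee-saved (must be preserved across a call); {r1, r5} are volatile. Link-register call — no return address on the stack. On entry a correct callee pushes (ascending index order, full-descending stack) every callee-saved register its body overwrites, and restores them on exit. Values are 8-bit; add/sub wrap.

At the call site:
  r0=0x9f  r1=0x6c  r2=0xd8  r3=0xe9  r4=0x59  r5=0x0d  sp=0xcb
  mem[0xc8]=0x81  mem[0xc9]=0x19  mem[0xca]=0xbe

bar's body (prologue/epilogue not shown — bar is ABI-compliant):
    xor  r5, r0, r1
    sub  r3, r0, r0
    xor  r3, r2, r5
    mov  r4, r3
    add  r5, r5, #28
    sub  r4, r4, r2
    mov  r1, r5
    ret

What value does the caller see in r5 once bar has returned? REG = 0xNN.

prologue: push r3 -> mem[0xca]=0xe9, sp=0xca
prologue: push r4 -> mem[0xc9]=0x59, sp=0xc9
body[0] xor  r5, r0, r1 -> r5=0xf3
body[1] sub  r3, r0, r0 -> r3=0x00
body[2] xor  r3, r2, r5 -> r3=0x2b
body[3] mov  r4, r3 -> r4=0x2b
body[4] add  r5, r5, #28 -> r5=0x0f
body[5] sub  r4, r4, r2 -> r4=0x53
body[6] mov  r1, r5 -> r1=0x0f
epilogue: pop r4=0x59, sp=0xca
epilogue: pop r3=0xe9, sp=0xcb
r5 is caller-saved -> body value

REG = 0x0f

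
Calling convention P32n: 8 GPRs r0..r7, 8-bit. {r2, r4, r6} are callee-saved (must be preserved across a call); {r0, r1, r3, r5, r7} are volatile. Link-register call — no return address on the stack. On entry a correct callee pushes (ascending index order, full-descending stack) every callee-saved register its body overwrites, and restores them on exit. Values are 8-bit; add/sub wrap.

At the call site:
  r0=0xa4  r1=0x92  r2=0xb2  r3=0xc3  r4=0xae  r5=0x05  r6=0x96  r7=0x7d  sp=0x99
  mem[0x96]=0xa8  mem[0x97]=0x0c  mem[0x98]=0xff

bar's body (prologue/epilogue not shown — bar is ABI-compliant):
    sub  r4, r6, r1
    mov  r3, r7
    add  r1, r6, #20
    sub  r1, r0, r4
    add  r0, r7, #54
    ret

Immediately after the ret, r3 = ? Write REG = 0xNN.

REG = 0x7d

prologue: push r4 → mem[0x98]=0xae, sp=0x98
body[0] sub  r4, r6, r1 → r4=0x04
body[1] mov  r3, r7 → r3=0x7d
body[2] add  r1, r6, #20 → r1=0xaa
body[3] sub  r1, r0, r4 → r1=0xa0
body[4] add  r0, r7, #54 → r0=0xb3
epilogue: pop r4=0xae, sp=0x99
r3 is caller-saved → body value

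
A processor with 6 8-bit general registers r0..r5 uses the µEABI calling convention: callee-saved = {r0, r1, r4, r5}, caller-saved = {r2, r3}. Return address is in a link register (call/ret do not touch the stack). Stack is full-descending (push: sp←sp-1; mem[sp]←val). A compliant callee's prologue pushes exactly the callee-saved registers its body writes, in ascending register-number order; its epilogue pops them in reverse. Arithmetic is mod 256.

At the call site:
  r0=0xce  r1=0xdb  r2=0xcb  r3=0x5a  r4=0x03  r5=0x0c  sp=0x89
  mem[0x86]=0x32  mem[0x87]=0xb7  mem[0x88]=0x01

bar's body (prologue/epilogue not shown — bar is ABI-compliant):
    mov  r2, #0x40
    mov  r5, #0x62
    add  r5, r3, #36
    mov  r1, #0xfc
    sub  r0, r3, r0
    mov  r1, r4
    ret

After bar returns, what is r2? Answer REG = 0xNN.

REG = 0x40

prologue: push r0 → mem[0x88]=0xce, sp=0x88
prologue: push r1 → mem[0x87]=0xdb, sp=0x87
prologue: push r5 → mem[0x86]=0x0c, sp=0x86
body[0] mov  r2, #0x40 → r2=0x40
body[1] mov  r5, #0x62 → r5=0x62
body[2] add  r5, r3, #36 → r5=0x7e
body[3] mov  r1, #0xfc → r1=0xfc
body[4] sub  r0, r3, r0 → r0=0x8c
body[5] mov  r1, r4 → r1=0x03
epilogue: pop r5=0x0c, sp=0x87
epilogue: pop r1=0xdb, sp=0x88
epilogue: pop r0=0xce, sp=0x89
r2 is caller-saved → body value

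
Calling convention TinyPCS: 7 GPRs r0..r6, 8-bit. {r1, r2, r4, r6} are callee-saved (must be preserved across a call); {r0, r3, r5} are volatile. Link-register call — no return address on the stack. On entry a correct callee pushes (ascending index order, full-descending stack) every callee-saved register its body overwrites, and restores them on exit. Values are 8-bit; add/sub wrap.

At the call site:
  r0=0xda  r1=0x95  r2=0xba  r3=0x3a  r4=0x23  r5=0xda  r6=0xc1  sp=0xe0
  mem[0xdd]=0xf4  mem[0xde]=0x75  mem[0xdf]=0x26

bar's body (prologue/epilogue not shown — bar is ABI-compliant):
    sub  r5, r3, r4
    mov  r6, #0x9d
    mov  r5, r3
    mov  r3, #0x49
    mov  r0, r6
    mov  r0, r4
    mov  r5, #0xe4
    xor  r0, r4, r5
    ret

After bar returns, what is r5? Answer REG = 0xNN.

REG = 0xe4

prologue: push r6 → mem[0xdf]=0xc1, sp=0xdf
body[0] sub  r5, r3, r4 → r5=0x17
body[1] mov  r6, #0x9d → r6=0x9d
body[2] mov  r5, r3 → r5=0x3a
body[3] mov  r3, #0x49 → r3=0x49
body[4] mov  r0, r6 → r0=0x9d
body[5] mov  r0, r4 → r0=0x23
body[6] mov  r5, #0xe4 → r5=0xe4
body[7] xor  r0, r4, r5 → r0=0xc7
epilogue: pop r6=0xc1, sp=0xe0
r5 is caller-saved → body value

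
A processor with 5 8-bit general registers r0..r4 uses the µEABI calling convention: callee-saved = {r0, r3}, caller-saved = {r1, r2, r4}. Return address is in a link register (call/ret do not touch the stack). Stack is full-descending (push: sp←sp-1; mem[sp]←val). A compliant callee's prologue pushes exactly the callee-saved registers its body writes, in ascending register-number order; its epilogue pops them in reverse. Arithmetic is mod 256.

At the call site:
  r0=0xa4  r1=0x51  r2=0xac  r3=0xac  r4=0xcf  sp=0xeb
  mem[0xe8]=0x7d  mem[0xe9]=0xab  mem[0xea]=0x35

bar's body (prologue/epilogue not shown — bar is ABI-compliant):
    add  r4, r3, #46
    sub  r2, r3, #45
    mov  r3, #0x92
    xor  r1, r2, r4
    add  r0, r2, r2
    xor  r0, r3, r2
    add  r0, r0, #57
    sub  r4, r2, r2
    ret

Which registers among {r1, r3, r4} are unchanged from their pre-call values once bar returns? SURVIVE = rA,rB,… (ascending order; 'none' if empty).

prologue: push r0 -> mem[0xea]=0xa4, sp=0xea
prologue: push r3 -> mem[0xe9]=0xac, sp=0xe9
body[0] add  r4, r3, #46 -> r4=0xda
body[1] sub  r2, r3, #45 -> r2=0x7f
body[2] mov  r3, #0x92 -> r3=0x92
body[3] xor  r1, r2, r4 -> r1=0xa5
body[4] add  r0, r2, r2 -> r0=0xfe
body[5] xor  r0, r3, r2 -> r0=0xed
body[6] add  r0, r0, #57 -> r0=0x26
body[7] sub  r4, r2, r2 -> r4=0x00
epilogue: pop r3=0xac, sp=0xea
epilogue: pop r0=0xa4, sp=0xeb
r1: caller-saved, written=True
r3: callee-saved, written=True
r4: caller-saved, written=True

SURVIVE = r3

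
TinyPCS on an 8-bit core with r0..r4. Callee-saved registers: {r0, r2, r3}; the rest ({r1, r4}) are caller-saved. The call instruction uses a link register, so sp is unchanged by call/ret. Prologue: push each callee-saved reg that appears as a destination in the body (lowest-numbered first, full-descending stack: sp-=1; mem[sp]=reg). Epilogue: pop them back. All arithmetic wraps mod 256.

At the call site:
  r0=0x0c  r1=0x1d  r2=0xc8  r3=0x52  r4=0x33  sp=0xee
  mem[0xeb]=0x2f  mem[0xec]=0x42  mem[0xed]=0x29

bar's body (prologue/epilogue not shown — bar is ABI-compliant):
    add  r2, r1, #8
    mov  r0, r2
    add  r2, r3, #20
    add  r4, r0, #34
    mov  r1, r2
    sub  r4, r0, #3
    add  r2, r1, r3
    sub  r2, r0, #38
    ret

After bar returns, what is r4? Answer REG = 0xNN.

REG = 0x22

prologue: push r0 -> mem[0xed]=0x0c, sp=0xed
prologue: push r2 -> mem[0xec]=0xc8, sp=0xec
body[0] add  r2, r1, #8 -> r2=0x25
body[1] mov  r0, r2 -> r0=0x25
body[2] add  r2, r3, #20 -> r2=0x66
body[3] add  r4, r0, #34 -> r4=0x47
body[4] mov  r1, r2 -> r1=0x66
body[5] sub  r4, r0, #3 -> r4=0x22
body[6] add  r2, r1, r3 -> r2=0xb8
body[7] sub  r2, r0, #38 -> r2=0xff
epilogue: pop r2=0xc8, sp=0xed
epilogue: pop r0=0x0c, sp=0xee
r4 is caller-saved -> body value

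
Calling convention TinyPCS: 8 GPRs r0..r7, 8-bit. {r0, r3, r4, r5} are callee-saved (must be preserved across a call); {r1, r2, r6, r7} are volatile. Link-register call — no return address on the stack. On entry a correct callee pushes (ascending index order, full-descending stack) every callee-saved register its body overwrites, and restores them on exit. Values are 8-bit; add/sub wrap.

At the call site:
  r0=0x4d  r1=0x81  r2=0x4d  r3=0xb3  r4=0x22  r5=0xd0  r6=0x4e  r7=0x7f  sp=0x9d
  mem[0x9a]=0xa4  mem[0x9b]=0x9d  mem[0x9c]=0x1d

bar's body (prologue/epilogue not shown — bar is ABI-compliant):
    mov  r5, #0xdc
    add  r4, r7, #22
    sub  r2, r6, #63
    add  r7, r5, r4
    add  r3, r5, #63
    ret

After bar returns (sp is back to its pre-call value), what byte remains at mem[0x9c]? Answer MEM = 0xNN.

prologue: push r3 → mem[0x9c]=0xb3, sp=0x9c
prologue: push r4 → mem[0x9b]=0x22, sp=0x9b
prologue: push r5 → mem[0x9a]=0xd0, sp=0x9a
body[0] mov  r5, #0xdc → r5=0xdc
body[1] add  r4, r7, #22 → r4=0x95
body[2] sub  r2, r6, #63 → r2=0x0f
body[3] add  r7, r5, r4 → r7=0x71
body[4] add  r3, r5, #63 → r3=0x1b
epilogue: pop r5=0xd0, sp=0x9b
epilogue: pop r4=0x22, sp=0x9c
epilogue: pop r3=0xb3, sp=0x9d
prologue pushed ['r3', 'r4', 'r5'] at ['0x9c', '0x9b', '0x9a']

MEM = 0xb3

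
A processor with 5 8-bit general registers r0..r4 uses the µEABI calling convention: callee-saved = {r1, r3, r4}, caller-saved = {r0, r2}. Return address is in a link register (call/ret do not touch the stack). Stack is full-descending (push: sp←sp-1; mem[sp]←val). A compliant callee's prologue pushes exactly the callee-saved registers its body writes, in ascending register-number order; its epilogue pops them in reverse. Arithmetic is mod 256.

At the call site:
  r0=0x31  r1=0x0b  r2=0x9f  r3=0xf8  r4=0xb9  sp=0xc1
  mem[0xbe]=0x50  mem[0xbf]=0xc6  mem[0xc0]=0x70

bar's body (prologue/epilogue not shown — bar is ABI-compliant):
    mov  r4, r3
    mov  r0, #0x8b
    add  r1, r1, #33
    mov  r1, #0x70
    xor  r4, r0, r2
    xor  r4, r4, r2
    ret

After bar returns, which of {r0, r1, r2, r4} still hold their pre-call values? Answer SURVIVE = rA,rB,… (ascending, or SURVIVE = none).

prologue: push r1 -> mem[0xc0]=0x0b, sp=0xc0
prologue: push r4 -> mem[0xbf]=0xb9, sp=0xbf
body[0] mov  r4, r3 -> r4=0xf8
body[1] mov  r0, #0x8b -> r0=0x8b
body[2] add  r1, r1, #33 -> r1=0x2c
body[3] mov  r1, #0x70 -> r1=0x70
body[4] xor  r4, r0, r2 -> r4=0x14
body[5] xor  r4, r4, r2 -> r4=0x8b
epilogue: pop r4=0xb9, sp=0xc0
epilogue: pop r1=0x0b, sp=0xc1
r0: caller-saved, written=True
r1: callee-saved, written=True
r2: caller-saved, written=False
r4: callee-saved, written=True

SURVIVE = r1,r2,r4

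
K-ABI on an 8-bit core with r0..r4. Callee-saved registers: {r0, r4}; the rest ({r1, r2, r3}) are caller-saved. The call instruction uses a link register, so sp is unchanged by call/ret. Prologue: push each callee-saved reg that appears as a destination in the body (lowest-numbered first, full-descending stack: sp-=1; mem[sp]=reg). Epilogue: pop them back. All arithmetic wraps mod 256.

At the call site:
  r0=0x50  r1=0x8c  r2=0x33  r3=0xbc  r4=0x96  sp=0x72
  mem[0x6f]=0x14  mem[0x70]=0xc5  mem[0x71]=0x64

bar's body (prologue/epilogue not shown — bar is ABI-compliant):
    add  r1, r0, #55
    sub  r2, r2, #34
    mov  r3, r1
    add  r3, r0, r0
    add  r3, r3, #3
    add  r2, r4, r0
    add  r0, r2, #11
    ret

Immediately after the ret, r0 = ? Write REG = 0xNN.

REG = 0x50

prologue: push r0 -> mem[0x71]=0x50, sp=0x71
body[0] add  r1, r0, #55 -> r1=0x87
body[1] sub  r2, r2, #34 -> r2=0x11
body[2] mov  r3, r1 -> r3=0x87
body[3] add  r3, r0, r0 -> r3=0xa0
body[4] add  r3, r3, #3 -> r3=0xa3
body[5] add  r2, r4, r0 -> r2=0xe6
body[6] add  r0, r2, #11 -> r0=0xf1
epilogue: pop r0=0x50, sp=0x72
r0 is callee-saved -> restored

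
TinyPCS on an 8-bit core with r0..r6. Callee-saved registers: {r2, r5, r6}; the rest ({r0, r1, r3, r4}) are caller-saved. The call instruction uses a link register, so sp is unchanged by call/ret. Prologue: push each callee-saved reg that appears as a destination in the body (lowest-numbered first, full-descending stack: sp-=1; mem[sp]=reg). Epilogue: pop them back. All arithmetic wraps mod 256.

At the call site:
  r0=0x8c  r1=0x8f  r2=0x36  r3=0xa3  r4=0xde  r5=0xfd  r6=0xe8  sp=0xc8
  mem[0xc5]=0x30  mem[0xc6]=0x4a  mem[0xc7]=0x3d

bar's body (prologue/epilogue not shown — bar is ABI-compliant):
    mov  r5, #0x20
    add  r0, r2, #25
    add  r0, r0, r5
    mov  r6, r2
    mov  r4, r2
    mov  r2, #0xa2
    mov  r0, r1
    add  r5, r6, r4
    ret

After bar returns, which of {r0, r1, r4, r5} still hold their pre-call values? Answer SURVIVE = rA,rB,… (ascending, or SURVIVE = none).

SURVIVE = r1,r5

prologue: push r2 → mem[0xc7]=0x36, sp=0xc7
prologue: push r5 → mem[0xc6]=0xfd, sp=0xc6
prologue: push r6 → mem[0xc5]=0xe8, sp=0xc5
body[0] mov  r5, #0x20 → r5=0x20
body[1] add  r0, r2, #25 → r0=0x4f
body[2] add  r0, r0, r5 → r0=0x6f
body[3] mov  r6, r2 → r6=0x36
body[4] mov  r4, r2 → r4=0x36
body[5] mov  r2, #0xa2 → r2=0xa2
body[6] mov  r0, r1 → r0=0x8f
body[7] add  r5, r6, r4 → r5=0x6c
epilogue: pop r6=0xe8, sp=0xc6
epilogue: pop r5=0xfd, sp=0xc7
epilogue: pop r2=0x36, sp=0xc8
r0: caller-saved, written=True
r1: caller-saved, written=False
r4: caller-saved, written=True
r5: callee-saved, written=True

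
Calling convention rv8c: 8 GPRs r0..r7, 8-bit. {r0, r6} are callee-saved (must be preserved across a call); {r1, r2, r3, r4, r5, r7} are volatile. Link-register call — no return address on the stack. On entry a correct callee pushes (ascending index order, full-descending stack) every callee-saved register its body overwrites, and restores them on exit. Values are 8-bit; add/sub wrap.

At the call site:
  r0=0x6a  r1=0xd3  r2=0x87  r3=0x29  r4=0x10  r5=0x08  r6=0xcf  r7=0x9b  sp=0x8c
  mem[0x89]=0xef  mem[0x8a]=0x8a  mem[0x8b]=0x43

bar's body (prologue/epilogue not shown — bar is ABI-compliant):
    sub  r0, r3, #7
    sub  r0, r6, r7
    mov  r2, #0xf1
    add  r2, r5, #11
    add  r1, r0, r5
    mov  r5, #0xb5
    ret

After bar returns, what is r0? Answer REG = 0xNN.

REG = 0x6a

prologue: push r0 -> mem[0x8b]=0x6a, sp=0x8b
body[0] sub  r0, r3, #7 -> r0=0x22
body[1] sub  r0, r6, r7 -> r0=0x34
body[2] mov  r2, #0xf1 -> r2=0xf1
body[3] add  r2, r5, #11 -> r2=0x13
body[4] add  r1, r0, r5 -> r1=0x3c
body[5] mov  r5, #0xb5 -> r5=0xb5
epilogue: pop r0=0x6a, sp=0x8c
r0 is callee-saved -> restored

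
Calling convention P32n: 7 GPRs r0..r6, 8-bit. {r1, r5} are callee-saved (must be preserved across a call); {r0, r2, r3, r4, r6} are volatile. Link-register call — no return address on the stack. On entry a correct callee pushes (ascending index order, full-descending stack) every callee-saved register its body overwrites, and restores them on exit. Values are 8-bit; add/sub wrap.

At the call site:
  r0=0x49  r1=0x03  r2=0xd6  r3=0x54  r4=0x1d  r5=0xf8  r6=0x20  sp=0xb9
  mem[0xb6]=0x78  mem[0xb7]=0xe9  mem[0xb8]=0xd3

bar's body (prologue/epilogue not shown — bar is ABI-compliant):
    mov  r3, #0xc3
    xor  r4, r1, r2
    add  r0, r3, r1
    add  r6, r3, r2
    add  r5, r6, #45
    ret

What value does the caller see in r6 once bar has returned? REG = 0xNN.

REG = 0x99

prologue: push r5 → mem[0xb8]=0xf8, sp=0xb8
body[0] mov  r3, #0xc3 → r3=0xc3
body[1] xor  r4, r1, r2 → r4=0xd5
body[2] add  r0, r3, r1 → r0=0xc6
body[3] add  r6, r3, r2 → r6=0x99
body[4] add  r5, r6, #45 → r5=0xc6
epilogue: pop r5=0xf8, sp=0xb9
r6 is caller-saved → body value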